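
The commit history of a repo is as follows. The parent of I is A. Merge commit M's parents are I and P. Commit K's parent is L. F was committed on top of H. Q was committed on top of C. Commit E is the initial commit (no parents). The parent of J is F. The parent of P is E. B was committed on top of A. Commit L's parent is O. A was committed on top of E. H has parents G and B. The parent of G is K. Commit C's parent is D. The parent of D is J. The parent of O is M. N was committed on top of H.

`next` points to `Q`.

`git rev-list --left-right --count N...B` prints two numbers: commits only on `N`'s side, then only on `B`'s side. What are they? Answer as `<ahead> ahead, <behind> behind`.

Reachable from N: {A, B, E, G, H, I, K, L, M, N, O, P}.
Reachable from B: {A, B, E}.
Only in N's history (ahead): {G, H, I, K, L, M, N, O, P} — 9.
Only in B's history (behind): {} — 0.

9 ahead, 0 behind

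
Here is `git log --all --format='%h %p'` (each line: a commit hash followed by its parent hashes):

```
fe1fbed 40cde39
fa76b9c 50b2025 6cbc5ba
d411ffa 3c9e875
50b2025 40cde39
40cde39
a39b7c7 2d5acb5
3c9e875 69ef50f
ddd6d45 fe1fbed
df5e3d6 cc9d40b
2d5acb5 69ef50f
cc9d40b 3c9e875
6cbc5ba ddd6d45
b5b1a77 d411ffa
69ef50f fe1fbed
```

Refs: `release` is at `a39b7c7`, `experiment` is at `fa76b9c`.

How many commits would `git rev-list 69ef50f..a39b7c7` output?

2

Reachable from a39b7c7: {2d5acb5, 40cde39, 69ef50f, a39b7c7, fe1fbed}.
Reachable from 69ef50f: {40cde39, 69ef50f, fe1fbed}.
In a39b7c7's history but not 69ef50f's: {2d5acb5, a39b7c7} — 2 commits.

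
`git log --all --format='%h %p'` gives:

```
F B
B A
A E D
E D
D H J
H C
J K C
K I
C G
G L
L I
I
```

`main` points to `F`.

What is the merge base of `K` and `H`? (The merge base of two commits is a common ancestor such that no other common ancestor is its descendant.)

I

Ancestors of K: {I, K}.
Ancestors of H: {C, G, H, I, L}.
Common ancestors: {I}.
The only common ancestor is I, so it is the merge base.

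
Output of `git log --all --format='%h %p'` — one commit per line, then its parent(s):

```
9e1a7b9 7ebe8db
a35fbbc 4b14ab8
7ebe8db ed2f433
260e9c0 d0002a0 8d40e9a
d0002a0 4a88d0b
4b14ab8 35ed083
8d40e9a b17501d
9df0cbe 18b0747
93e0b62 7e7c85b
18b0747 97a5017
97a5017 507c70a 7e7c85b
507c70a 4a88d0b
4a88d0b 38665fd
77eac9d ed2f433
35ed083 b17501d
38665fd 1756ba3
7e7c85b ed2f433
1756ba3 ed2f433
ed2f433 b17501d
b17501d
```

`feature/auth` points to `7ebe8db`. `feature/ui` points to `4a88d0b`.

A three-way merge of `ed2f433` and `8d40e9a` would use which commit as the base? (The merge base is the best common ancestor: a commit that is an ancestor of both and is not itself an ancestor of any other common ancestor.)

Ancestors of ed2f433: {b17501d, ed2f433}.
Ancestors of 8d40e9a: {8d40e9a, b17501d}.
Common ancestors: {b17501d}.
The only common ancestor is b17501d, so it is the merge base.

b17501d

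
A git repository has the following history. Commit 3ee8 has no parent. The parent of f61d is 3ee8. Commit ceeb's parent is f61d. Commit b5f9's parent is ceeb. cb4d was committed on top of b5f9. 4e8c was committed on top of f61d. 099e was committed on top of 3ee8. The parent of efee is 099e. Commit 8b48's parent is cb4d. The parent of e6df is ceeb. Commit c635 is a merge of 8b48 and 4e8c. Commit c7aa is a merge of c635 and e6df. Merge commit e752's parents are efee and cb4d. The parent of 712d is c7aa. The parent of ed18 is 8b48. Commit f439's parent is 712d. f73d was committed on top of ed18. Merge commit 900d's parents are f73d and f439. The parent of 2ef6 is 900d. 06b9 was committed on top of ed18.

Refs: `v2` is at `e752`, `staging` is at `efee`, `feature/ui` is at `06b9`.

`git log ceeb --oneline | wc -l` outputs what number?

3

Walking parent pointers from ceeb: reachable set = {3ee8, ceeb, f61d}.
That is 3 commits.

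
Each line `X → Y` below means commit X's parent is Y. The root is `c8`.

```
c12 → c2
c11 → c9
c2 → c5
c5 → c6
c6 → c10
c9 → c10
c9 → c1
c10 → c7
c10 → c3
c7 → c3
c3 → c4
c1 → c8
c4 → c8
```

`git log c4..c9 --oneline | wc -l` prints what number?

5

Reachable from c9: {c1, c10, c3, c4, c7, c8, c9}.
Reachable from c4: {c4, c8}.
In c9's history but not c4's: {c1, c10, c3, c7, c9} — 5 commits.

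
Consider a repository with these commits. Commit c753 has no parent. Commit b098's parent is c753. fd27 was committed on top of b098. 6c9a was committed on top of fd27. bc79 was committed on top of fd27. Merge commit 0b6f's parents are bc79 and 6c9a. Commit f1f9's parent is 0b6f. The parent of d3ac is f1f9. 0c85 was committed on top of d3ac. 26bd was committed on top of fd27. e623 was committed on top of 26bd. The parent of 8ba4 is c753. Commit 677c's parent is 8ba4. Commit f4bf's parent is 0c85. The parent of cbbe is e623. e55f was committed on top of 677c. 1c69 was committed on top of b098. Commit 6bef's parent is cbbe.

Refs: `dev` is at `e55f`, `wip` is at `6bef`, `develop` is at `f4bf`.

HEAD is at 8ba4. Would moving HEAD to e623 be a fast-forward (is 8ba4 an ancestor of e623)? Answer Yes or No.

A fast-forward from 8ba4 to e623 is possible iff 8ba4 is an ancestor of e623.
Ancestors of e623: {26bd, b098, c753, e623, fd27}.
8ba4 is not among them, so fast-forward is not possible.

No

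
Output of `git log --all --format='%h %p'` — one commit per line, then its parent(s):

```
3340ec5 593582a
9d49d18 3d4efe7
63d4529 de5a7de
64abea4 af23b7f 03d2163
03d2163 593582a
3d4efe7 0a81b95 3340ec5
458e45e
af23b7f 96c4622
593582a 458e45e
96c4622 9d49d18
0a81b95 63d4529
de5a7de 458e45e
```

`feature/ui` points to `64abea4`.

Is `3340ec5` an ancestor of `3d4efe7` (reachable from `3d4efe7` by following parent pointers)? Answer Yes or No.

Yes

Ancestors of 3d4efe7 (commits reachable by following parents): {0a81b95, 3340ec5, 3d4efe7, 458e45e, 593582a, 63d4529, de5a7de}.
3340ec5 is in that set, so it is an ancestor of 3d4efe7.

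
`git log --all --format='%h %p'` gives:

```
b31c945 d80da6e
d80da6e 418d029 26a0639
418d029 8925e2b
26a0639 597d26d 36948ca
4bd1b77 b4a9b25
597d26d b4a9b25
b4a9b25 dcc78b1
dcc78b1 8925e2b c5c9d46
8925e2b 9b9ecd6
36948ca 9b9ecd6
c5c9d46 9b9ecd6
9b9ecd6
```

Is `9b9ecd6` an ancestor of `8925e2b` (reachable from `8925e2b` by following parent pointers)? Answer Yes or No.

Yes

Ancestors of 8925e2b (commits reachable by following parents): {8925e2b, 9b9ecd6}.
9b9ecd6 is in that set, so it is an ancestor of 8925e2b.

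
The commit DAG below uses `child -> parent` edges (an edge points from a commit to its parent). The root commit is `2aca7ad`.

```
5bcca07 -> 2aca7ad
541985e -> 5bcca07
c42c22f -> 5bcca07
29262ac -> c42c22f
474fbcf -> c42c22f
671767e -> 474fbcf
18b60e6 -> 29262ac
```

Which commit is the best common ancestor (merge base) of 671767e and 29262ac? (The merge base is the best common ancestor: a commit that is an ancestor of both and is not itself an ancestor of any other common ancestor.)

Ancestors of 671767e: {2aca7ad, 474fbcf, 5bcca07, 671767e, c42c22f}.
Ancestors of 29262ac: {29262ac, 2aca7ad, 5bcca07, c42c22f}.
Common ancestors: {2aca7ad, 5bcca07, c42c22f}.
Among these, c42c22f is not an ancestor of any other common ancestor — it is the merge base.

c42c22f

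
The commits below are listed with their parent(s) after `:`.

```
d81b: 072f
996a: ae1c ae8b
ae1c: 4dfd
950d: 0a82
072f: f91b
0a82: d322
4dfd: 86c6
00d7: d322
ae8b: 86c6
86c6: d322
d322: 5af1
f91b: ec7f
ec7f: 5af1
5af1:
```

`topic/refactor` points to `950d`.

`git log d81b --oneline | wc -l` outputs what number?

5

Walking parent pointers from d81b: reachable set = {072f, 5af1, d81b, ec7f, f91b}.
That is 5 commits.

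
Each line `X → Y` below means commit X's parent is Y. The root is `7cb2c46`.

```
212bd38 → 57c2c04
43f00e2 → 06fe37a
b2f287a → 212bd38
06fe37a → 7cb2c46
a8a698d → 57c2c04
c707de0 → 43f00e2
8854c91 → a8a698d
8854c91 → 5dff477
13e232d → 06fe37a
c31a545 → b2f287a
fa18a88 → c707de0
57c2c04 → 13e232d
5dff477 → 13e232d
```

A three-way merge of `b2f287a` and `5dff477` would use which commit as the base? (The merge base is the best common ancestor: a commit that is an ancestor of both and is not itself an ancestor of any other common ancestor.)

Ancestors of b2f287a: {06fe37a, 13e232d, 212bd38, 57c2c04, 7cb2c46, b2f287a}.
Ancestors of 5dff477: {06fe37a, 13e232d, 5dff477, 7cb2c46}.
Common ancestors: {06fe37a, 13e232d, 7cb2c46}.
Among these, 13e232d is not an ancestor of any other common ancestor — it is the merge base.

13e232d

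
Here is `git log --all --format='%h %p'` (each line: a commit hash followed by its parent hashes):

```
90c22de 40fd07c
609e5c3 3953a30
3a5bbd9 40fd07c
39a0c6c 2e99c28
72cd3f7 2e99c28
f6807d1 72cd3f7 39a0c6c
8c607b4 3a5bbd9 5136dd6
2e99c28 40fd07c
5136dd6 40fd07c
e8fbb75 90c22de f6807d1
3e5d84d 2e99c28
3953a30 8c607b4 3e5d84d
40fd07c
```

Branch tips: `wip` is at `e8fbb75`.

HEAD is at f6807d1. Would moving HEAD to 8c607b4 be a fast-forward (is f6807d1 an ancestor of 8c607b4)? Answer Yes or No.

No

A fast-forward from f6807d1 to 8c607b4 is possible iff f6807d1 is an ancestor of 8c607b4.
Ancestors of 8c607b4: {3a5bbd9, 40fd07c, 5136dd6, 8c607b4}.
f6807d1 is not among them, so fast-forward is not possible.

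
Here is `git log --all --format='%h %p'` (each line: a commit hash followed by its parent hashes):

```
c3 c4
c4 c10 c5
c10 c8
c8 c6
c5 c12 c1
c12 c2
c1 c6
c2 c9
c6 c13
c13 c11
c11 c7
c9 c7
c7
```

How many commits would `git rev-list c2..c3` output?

10

Reachable from c3: {c1, c10, c11, c12, c13, c2, c3, c4, c5, c6, c7, c8, c9}.
Reachable from c2: {c2, c7, c9}.
In c3's history but not c2's: {c1, c10, c11, c12, c13, c3, c4, c5, c6, c8} — 10 commits.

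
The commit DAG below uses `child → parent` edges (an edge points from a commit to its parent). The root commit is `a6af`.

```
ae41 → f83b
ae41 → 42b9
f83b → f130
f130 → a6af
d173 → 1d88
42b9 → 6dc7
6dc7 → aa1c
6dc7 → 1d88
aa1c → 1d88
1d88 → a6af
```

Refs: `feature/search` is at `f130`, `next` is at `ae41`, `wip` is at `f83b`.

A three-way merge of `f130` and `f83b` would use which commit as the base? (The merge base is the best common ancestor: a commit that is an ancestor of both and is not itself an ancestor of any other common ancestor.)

f130

Ancestors of f130: {a6af, f130}.
Ancestors of f83b: {a6af, f130, f83b}.
Common ancestors: {a6af, f130}.
Among these, f130 is not an ancestor of any other common ancestor — it is the merge base.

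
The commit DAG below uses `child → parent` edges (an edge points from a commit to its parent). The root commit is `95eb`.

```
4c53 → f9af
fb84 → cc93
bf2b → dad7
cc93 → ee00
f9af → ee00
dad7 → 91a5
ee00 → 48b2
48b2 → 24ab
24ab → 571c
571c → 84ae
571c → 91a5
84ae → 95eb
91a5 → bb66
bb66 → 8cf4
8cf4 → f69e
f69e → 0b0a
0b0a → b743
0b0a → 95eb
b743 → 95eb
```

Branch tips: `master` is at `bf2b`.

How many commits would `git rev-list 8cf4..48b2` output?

Reachable from 48b2: {0b0a, 24ab, 48b2, 571c, 84ae, 8cf4, 91a5, 95eb, b743, bb66, f69e}.
Reachable from 8cf4: {0b0a, 8cf4, 95eb, b743, f69e}.
In 48b2's history but not 8cf4's: {24ab, 48b2, 571c, 84ae, 91a5, bb66} — 6 commits.

6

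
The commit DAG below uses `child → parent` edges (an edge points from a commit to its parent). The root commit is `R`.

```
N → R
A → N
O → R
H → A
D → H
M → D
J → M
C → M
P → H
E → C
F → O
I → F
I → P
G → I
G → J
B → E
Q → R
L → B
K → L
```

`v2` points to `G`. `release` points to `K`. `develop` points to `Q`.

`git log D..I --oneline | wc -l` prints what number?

4

Reachable from I: {A, F, H, I, N, O, P, R}.
Reachable from D: {A, D, H, N, R}.
In I's history but not D's: {F, I, O, P} — 4 commits.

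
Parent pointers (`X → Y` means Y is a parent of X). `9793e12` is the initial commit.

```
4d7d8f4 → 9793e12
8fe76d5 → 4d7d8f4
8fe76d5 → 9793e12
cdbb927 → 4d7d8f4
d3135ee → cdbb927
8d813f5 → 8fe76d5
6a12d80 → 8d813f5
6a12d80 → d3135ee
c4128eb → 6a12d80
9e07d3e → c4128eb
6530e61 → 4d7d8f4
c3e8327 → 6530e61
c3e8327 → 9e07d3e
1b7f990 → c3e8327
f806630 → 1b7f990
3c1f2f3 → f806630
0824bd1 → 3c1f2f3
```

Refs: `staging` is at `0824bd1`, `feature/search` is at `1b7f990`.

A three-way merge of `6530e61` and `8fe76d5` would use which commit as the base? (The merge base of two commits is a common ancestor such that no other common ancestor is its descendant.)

Ancestors of 6530e61: {4d7d8f4, 6530e61, 9793e12}.
Ancestors of 8fe76d5: {4d7d8f4, 8fe76d5, 9793e12}.
Common ancestors: {4d7d8f4, 9793e12}.
Among these, 4d7d8f4 is not an ancestor of any other common ancestor — it is the merge base.

4d7d8f4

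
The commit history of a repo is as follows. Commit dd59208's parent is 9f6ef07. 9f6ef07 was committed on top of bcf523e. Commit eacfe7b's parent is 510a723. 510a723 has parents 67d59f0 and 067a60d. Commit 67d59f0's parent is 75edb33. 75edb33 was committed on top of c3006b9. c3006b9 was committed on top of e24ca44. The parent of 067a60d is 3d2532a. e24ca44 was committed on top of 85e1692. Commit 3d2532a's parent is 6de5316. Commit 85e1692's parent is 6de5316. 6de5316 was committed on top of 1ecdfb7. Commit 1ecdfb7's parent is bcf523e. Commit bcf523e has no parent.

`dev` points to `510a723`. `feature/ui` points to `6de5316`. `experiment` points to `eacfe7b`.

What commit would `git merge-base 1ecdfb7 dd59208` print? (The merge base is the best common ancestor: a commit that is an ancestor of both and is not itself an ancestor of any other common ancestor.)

Ancestors of 1ecdfb7: {1ecdfb7, bcf523e}.
Ancestors of dd59208: {9f6ef07, bcf523e, dd59208}.
Common ancestors: {bcf523e}.
The only common ancestor is bcf523e, so it is the merge base.

bcf523e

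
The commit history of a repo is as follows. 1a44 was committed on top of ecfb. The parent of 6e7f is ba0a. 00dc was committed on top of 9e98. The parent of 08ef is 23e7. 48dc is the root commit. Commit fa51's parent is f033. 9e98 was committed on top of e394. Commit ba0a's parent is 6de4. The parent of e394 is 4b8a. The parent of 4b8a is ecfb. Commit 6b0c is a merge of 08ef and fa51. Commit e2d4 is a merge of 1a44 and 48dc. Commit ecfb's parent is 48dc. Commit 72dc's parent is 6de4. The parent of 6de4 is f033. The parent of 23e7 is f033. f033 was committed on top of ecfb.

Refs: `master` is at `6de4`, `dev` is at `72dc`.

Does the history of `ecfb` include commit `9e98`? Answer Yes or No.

Ancestors of ecfb: {48dc, ecfb}.
9e98 is not in that set, so it is not an ancestor of ecfb.

No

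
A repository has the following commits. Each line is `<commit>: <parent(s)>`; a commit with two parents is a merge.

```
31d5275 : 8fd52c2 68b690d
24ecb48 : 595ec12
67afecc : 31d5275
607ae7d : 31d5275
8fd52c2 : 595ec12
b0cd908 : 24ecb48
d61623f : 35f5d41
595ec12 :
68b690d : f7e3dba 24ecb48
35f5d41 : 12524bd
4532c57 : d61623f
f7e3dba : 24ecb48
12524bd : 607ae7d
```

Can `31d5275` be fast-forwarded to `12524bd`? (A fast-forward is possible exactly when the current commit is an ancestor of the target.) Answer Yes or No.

A fast-forward from 31d5275 to 12524bd is possible iff 31d5275 is an ancestor of 12524bd.
Ancestors of 12524bd: {12524bd, 24ecb48, 31d5275, 595ec12, 607ae7d, 68b690d, 8fd52c2, f7e3dba}.
31d5275 is among them, so fast-forward is possible.

Yes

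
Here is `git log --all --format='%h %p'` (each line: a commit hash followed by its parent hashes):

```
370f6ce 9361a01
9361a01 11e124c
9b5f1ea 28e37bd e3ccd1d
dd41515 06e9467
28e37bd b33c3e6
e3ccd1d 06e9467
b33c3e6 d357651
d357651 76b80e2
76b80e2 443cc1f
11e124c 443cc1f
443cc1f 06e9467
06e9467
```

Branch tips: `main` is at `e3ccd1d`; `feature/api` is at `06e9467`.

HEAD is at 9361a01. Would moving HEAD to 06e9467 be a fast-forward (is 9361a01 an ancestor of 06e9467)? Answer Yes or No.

A fast-forward from 9361a01 to 06e9467 is possible iff 9361a01 is an ancestor of 06e9467.
Ancestors of 06e9467: {06e9467}.
9361a01 is not among them, so fast-forward is not possible.

No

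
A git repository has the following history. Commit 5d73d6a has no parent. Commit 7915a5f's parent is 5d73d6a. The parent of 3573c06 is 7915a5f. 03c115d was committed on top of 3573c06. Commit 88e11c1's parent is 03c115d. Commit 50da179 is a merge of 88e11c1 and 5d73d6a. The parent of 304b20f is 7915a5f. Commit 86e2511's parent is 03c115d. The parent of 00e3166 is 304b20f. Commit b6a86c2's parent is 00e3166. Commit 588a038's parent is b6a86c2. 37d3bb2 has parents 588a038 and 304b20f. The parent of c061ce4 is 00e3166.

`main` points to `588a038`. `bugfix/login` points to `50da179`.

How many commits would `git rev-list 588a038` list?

6

Walking parent pointers from 588a038: reachable set = {00e3166, 304b20f, 588a038, 5d73d6a, 7915a5f, b6a86c2}.
That is 6 commits.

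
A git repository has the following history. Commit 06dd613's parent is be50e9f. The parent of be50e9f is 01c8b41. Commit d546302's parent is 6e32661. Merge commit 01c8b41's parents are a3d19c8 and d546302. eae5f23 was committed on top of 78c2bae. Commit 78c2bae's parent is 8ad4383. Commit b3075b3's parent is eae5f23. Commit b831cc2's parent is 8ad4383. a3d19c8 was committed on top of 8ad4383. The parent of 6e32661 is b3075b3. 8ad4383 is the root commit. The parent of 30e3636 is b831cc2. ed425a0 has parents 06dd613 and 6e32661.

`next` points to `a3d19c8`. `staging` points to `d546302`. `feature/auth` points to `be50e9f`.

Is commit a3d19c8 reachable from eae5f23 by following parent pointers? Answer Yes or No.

No

Ancestors of eae5f23: {78c2bae, 8ad4383, eae5f23}.
a3d19c8 is not in that set, so it is not an ancestor of eae5f23.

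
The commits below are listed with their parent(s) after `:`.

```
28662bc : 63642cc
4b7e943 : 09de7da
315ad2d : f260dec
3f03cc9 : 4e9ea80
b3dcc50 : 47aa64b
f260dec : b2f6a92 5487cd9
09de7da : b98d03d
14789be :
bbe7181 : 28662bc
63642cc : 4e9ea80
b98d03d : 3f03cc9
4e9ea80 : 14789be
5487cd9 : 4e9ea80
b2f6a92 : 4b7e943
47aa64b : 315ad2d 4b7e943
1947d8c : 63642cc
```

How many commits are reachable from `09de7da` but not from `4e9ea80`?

Reachable from 09de7da: {09de7da, 14789be, 3f03cc9, 4e9ea80, b98d03d}.
Reachable from 4e9ea80: {14789be, 4e9ea80}.
In 09de7da's history but not 4e9ea80's: {09de7da, 3f03cc9, b98d03d} — 3 commits.

3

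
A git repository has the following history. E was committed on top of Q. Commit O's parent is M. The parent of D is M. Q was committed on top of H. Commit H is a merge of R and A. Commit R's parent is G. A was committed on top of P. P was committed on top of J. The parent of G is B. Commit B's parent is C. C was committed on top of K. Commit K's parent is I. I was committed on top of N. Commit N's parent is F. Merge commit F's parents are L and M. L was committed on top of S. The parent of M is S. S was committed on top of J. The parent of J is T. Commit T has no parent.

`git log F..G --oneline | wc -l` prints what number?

6

Reachable from G: {B, C, F, G, I, J, K, L, M, N, S, T}.
Reachable from F: {F, J, L, M, S, T}.
In G's history but not F's: {B, C, G, I, K, N} — 6 commits.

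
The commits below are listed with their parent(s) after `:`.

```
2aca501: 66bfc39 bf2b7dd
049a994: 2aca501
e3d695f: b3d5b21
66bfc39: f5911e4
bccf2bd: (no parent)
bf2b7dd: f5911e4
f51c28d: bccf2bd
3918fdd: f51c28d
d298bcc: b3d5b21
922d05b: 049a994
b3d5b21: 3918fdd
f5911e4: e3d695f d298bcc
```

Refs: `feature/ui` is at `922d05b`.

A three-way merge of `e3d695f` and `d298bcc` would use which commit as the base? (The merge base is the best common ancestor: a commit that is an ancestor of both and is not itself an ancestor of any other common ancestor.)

b3d5b21

Ancestors of e3d695f: {3918fdd, b3d5b21, bccf2bd, e3d695f, f51c28d}.
Ancestors of d298bcc: {3918fdd, b3d5b21, bccf2bd, d298bcc, f51c28d}.
Common ancestors: {3918fdd, b3d5b21, bccf2bd, f51c28d}.
Among these, b3d5b21 is not an ancestor of any other common ancestor — it is the merge base.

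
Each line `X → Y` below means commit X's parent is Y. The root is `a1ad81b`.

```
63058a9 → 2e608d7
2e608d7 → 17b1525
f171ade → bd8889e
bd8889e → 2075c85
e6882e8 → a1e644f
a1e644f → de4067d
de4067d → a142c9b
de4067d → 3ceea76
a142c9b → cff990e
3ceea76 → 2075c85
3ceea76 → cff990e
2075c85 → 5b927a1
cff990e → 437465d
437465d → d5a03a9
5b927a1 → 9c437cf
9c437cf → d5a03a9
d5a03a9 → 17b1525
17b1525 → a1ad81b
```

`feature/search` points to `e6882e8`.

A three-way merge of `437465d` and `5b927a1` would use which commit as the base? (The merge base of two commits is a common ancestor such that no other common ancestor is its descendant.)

d5a03a9

Ancestors of 437465d: {17b1525, 437465d, a1ad81b, d5a03a9}.
Ancestors of 5b927a1: {17b1525, 5b927a1, 9c437cf, a1ad81b, d5a03a9}.
Common ancestors: {17b1525, a1ad81b, d5a03a9}.
Among these, d5a03a9 is not an ancestor of any other common ancestor — it is the merge base.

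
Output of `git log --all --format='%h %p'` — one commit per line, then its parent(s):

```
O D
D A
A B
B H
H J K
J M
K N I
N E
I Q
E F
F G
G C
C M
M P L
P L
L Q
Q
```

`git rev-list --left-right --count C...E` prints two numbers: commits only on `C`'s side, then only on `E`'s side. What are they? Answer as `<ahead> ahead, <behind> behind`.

0 ahead, 3 behind

Reachable from C: {C, L, M, P, Q}.
Reachable from E: {C, E, F, G, L, M, P, Q}.
Only in C's history (ahead): {} — 0.
Only in E's history (behind): {E, F, G} — 3.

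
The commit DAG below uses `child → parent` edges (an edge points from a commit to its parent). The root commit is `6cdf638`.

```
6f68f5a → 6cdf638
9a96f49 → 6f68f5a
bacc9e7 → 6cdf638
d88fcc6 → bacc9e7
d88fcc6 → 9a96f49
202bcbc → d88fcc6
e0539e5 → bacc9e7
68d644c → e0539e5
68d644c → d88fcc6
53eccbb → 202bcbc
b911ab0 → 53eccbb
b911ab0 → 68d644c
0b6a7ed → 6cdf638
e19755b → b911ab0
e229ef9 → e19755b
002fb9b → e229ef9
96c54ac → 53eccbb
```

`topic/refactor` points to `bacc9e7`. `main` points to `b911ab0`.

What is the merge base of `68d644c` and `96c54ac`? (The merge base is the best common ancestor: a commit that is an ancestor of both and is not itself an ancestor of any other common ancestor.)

d88fcc6

Ancestors of 68d644c: {68d644c, 6cdf638, 6f68f5a, 9a96f49, bacc9e7, d88fcc6, e0539e5}.
Ancestors of 96c54ac: {202bcbc, 53eccbb, 6cdf638, 6f68f5a, 96c54ac, 9a96f49, bacc9e7, d88fcc6}.
Common ancestors: {6cdf638, 6f68f5a, 9a96f49, bacc9e7, d88fcc6}.
Among these, d88fcc6 is not an ancestor of any other common ancestor — it is the merge base.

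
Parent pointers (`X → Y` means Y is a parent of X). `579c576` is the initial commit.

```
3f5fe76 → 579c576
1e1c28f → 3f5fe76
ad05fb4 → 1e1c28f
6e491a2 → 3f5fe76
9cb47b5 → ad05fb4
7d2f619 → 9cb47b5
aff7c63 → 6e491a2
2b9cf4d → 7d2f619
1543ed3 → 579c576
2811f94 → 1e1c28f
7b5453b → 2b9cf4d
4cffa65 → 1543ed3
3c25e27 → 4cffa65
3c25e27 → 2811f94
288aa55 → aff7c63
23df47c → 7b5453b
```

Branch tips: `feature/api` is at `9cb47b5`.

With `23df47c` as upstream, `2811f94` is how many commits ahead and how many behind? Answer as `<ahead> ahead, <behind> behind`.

Reachable from 2811f94: {1e1c28f, 2811f94, 3f5fe76, 579c576}.
Reachable from 23df47c: {1e1c28f, 23df47c, 2b9cf4d, 3f5fe76, 579c576, 7b5453b, 7d2f619, 9cb47b5, ad05fb4}.
Only in 2811f94's history (ahead): {2811f94} — 1.
Only in 23df47c's history (behind): {23df47c, 2b9cf4d, 7b5453b, 7d2f619, 9cb47b5, ad05fb4} — 6.

1 ahead, 6 behind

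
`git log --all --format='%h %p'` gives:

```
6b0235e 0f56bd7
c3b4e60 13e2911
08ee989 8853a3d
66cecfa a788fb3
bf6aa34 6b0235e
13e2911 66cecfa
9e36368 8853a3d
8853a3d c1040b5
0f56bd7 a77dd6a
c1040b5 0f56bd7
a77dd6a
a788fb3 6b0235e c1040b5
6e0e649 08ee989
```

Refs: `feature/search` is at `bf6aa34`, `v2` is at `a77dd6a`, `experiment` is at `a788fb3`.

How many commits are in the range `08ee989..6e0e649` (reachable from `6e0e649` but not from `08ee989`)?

1

Reachable from 6e0e649: {08ee989, 0f56bd7, 6e0e649, 8853a3d, a77dd6a, c1040b5}.
Reachable from 08ee989: {08ee989, 0f56bd7, 8853a3d, a77dd6a, c1040b5}.
In 6e0e649's history but not 08ee989's: {6e0e649} — 1 commit.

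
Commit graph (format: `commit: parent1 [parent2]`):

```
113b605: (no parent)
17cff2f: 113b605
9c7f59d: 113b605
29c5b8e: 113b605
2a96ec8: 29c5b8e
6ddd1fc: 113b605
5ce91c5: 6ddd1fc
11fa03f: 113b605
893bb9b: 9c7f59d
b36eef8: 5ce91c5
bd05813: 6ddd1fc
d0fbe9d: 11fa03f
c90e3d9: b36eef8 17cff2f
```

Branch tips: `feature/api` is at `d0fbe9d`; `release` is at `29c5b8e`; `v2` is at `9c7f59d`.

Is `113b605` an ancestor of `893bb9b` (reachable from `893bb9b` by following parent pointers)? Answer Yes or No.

Yes

Ancestors of 893bb9b (commits reachable by following parents): {113b605, 893bb9b, 9c7f59d}.
113b605 is in that set, so it is an ancestor of 893bb9b.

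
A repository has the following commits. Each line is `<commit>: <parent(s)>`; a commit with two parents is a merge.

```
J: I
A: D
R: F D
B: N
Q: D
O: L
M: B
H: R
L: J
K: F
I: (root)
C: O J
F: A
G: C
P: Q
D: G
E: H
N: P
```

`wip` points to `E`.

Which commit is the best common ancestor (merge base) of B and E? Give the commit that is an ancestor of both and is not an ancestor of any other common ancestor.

Ancestors of B: {B, C, D, G, I, J, L, N, O, P, Q}.
Ancestors of E: {A, C, D, E, F, G, H, I, J, L, O, R}.
Common ancestors: {C, D, G, I, J, L, O}.
Among these, D is not an ancestor of any other common ancestor — it is the merge base.

D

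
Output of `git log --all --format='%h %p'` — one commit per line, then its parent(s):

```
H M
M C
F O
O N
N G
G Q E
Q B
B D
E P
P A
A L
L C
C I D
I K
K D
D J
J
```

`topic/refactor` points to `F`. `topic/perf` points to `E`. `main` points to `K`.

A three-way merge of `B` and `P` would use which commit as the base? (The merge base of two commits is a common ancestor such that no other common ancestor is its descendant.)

Ancestors of B: {B, D, J}.
Ancestors of P: {A, C, D, I, J, K, L, P}.
Common ancestors: {D, J}.
Among these, D is not an ancestor of any other common ancestor — it is the merge base.

D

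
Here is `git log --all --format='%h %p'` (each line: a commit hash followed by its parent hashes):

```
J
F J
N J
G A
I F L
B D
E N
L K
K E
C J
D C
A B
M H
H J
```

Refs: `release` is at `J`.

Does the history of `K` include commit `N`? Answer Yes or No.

Ancestors of K (commits reachable by following parents): {E, J, K, N}.
N is in that set, so it is an ancestor of K.

Yes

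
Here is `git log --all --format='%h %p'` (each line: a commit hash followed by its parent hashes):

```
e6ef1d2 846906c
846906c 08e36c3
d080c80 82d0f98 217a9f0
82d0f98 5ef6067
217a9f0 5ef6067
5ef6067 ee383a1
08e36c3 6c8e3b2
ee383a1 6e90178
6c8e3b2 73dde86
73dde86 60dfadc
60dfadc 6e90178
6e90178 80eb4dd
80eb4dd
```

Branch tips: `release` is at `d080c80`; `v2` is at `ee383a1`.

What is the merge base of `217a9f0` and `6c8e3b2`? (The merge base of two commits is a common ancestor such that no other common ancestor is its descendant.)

6e90178

Ancestors of 217a9f0: {217a9f0, 5ef6067, 6e90178, 80eb4dd, ee383a1}.
Ancestors of 6c8e3b2: {60dfadc, 6c8e3b2, 6e90178, 73dde86, 80eb4dd}.
Common ancestors: {6e90178, 80eb4dd}.
Among these, 6e90178 is not an ancestor of any other common ancestor — it is the merge base.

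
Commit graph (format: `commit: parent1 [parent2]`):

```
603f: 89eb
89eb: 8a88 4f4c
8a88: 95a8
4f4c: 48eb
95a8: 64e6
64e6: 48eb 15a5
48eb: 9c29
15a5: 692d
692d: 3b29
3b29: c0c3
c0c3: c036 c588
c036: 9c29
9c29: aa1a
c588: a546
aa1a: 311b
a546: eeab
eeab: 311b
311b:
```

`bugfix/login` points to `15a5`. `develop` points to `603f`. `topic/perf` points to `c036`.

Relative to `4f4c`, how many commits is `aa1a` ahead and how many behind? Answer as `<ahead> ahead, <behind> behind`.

Reachable from aa1a: {311b, aa1a}.
Reachable from 4f4c: {311b, 48eb, 4f4c, 9c29, aa1a}.
Only in aa1a's history (ahead): {} — 0.
Only in 4f4c's history (behind): {48eb, 4f4c, 9c29} — 3.

0 ahead, 3 behind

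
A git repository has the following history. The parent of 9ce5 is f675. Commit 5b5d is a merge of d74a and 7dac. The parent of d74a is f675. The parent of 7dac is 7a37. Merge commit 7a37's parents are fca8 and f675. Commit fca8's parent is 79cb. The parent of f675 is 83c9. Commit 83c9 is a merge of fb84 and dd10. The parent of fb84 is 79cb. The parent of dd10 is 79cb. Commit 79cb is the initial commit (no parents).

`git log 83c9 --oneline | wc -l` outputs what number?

4

Walking parent pointers from 83c9: reachable set = {79cb, 83c9, dd10, fb84}.
That is 4 commits.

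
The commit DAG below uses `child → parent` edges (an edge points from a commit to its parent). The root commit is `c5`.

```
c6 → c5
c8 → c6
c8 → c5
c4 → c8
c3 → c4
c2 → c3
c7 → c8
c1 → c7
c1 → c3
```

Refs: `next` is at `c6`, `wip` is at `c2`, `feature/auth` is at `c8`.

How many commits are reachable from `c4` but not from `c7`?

1

Reachable from c4: {c4, c5, c6, c8}.
Reachable from c7: {c5, c6, c7, c8}.
In c4's history but not c7's: {c4} — 1 commit.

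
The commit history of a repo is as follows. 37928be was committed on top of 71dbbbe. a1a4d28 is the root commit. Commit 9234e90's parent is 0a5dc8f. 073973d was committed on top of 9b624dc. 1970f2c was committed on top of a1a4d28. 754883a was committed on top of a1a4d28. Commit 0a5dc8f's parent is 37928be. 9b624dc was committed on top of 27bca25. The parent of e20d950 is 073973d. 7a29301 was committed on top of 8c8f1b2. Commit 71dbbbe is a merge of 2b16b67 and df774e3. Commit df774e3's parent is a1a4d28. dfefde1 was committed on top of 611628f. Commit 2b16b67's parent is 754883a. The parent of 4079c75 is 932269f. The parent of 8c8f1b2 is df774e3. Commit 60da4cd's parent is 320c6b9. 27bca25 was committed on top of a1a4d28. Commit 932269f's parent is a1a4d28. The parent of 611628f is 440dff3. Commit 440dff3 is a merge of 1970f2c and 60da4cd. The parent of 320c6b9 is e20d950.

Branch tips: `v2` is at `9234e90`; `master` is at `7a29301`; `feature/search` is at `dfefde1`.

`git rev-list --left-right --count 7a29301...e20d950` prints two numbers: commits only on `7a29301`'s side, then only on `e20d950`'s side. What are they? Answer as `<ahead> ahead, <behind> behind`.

3 ahead, 4 behind

Reachable from 7a29301: {7a29301, 8c8f1b2, a1a4d28, df774e3}.
Reachable from e20d950: {073973d, 27bca25, 9b624dc, a1a4d28, e20d950}.
Only in 7a29301's history (ahead): {7a29301, 8c8f1b2, df774e3} — 3.
Only in e20d950's history (behind): {073973d, 27bca25, 9b624dc, e20d950} — 4.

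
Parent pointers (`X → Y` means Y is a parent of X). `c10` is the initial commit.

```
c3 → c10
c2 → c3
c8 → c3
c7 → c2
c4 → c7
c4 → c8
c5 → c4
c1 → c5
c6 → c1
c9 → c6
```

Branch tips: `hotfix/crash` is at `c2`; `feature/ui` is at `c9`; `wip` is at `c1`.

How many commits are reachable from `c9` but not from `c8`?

7

Reachable from c9: {c1, c10, c2, c3, c4, c5, c6, c7, c8, c9}.
Reachable from c8: {c10, c3, c8}.
In c9's history but not c8's: {c1, c2, c4, c5, c6, c7, c9} — 7 commits.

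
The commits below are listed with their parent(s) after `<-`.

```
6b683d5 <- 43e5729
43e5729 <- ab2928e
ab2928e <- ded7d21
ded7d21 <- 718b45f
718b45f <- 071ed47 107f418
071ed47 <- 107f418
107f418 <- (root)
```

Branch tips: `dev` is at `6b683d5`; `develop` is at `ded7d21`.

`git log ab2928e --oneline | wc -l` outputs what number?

5

Walking parent pointers from ab2928e: reachable set = {071ed47, 107f418, 718b45f, ab2928e, ded7d21}.
That is 5 commits.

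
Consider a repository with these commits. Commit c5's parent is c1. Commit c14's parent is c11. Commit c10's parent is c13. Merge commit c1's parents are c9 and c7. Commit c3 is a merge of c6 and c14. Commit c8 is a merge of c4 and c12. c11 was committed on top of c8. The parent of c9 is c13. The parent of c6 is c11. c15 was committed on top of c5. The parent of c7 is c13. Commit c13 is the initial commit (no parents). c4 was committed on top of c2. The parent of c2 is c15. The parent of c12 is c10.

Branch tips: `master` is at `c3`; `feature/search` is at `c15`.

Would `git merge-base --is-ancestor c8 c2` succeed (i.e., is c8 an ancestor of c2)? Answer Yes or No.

Ancestors of c2: {c1, c13, c15, c2, c5, c7, c9}.
c8 is not in that set, so it is not an ancestor of c2.

No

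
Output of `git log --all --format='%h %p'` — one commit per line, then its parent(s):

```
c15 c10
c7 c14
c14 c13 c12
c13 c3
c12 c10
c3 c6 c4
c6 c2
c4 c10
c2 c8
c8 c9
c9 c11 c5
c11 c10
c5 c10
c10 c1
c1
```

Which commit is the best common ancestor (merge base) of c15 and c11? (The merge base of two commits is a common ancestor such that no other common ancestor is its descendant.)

c10

Ancestors of c15: {c1, c10, c15}.
Ancestors of c11: {c1, c10, c11}.
Common ancestors: {c1, c10}.
Among these, c10 is not an ancestor of any other common ancestor — it is the merge base.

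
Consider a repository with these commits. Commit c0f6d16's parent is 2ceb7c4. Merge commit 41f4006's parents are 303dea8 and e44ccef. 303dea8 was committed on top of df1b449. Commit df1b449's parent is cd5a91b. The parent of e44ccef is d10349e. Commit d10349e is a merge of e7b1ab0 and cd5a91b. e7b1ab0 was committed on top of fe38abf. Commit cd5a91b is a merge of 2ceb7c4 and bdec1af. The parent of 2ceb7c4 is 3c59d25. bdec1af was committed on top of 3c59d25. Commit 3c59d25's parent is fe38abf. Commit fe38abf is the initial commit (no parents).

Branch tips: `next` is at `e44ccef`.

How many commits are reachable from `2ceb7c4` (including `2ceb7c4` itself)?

3

Walking parent pointers from 2ceb7c4: reachable set = {2ceb7c4, 3c59d25, fe38abf}.
That is 3 commits.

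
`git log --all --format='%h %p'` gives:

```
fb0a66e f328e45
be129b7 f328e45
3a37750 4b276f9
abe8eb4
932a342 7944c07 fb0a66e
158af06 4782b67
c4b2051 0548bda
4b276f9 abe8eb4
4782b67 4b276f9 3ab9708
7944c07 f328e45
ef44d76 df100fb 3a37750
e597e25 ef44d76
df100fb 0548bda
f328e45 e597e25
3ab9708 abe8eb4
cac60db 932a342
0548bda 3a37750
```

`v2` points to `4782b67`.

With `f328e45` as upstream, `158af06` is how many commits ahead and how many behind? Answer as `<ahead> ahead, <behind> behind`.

3 ahead, 6 behind

Reachable from 158af06: {158af06, 3ab9708, 4782b67, 4b276f9, abe8eb4}.
Reachable from f328e45: {0548bda, 3a37750, 4b276f9, abe8eb4, df100fb, e597e25, ef44d76, f328e45}.
Only in 158af06's history (ahead): {158af06, 3ab9708, 4782b67} — 3.
Only in f328e45's history (behind): {0548bda, 3a37750, df100fb, e597e25, ef44d76, f328e45} — 6.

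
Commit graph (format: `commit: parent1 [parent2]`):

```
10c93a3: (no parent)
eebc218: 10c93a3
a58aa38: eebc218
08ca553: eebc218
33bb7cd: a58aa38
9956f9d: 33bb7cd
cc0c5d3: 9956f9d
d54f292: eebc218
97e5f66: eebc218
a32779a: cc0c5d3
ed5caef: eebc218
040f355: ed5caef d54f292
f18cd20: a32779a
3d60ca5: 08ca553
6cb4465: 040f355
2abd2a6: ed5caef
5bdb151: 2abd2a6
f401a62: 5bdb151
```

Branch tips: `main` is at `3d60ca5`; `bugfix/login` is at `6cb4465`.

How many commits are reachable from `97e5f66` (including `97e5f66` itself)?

3

Walking parent pointers from 97e5f66: reachable set = {10c93a3, 97e5f66, eebc218}.
That is 3 commits.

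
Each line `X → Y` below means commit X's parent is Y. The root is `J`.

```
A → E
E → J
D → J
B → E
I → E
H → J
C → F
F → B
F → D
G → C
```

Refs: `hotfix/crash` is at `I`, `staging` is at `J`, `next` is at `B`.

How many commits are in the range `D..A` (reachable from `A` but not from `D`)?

2

Reachable from A: {A, E, J}.
Reachable from D: {D, J}.
In A's history but not D's: {A, E} — 2 commits.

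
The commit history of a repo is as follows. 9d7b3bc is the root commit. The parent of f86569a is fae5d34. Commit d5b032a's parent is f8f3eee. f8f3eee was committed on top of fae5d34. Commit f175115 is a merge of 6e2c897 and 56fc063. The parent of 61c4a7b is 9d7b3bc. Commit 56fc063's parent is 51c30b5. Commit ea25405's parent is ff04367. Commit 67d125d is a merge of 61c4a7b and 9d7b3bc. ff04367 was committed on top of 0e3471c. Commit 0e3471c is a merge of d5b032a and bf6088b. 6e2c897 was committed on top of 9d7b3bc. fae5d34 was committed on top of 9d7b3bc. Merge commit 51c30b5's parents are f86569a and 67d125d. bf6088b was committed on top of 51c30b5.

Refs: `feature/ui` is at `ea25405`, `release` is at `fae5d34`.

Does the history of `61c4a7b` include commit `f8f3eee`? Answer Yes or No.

No

Ancestors of 61c4a7b: {61c4a7b, 9d7b3bc}.
f8f3eee is not in that set, so it is not an ancestor of 61c4a7b.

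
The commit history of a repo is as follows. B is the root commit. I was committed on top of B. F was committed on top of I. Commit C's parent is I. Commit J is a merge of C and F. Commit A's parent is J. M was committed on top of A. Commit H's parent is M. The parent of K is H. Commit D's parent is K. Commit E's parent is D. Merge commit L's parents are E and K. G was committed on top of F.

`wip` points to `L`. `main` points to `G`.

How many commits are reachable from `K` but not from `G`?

Reachable from K: {A, B, C, F, H, I, J, K, M}.
Reachable from G: {B, F, G, I}.
In K's history but not G's: {A, C, H, J, K, M} — 6 commits.

6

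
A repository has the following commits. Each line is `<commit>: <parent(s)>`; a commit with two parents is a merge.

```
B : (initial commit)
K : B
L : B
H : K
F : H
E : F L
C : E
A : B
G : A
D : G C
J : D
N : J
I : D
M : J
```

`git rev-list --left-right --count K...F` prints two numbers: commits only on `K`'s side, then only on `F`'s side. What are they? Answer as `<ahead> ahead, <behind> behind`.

Reachable from K: {B, K}.
Reachable from F: {B, F, H, K}.
Only in K's history (ahead): {} — 0.
Only in F's history (behind): {F, H} — 2.

0 ahead, 2 behind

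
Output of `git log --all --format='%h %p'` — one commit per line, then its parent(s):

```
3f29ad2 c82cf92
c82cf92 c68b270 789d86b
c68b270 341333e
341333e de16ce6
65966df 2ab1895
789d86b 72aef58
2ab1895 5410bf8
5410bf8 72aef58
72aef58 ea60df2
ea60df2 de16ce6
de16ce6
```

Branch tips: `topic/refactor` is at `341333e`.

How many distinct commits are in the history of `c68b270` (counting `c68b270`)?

3

Walking parent pointers from c68b270: reachable set = {341333e, c68b270, de16ce6}.
That is 3 commits.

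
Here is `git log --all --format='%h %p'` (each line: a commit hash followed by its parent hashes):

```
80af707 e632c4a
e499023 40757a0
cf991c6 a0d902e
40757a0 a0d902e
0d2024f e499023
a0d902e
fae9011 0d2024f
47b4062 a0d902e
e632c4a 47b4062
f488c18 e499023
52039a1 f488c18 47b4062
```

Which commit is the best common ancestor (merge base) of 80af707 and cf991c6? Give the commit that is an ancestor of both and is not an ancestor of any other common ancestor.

Ancestors of 80af707: {47b4062, 80af707, a0d902e, e632c4a}.
Ancestors of cf991c6: {a0d902e, cf991c6}.
Common ancestors: {a0d902e}.
The only common ancestor is a0d902e, so it is the merge base.

a0d902e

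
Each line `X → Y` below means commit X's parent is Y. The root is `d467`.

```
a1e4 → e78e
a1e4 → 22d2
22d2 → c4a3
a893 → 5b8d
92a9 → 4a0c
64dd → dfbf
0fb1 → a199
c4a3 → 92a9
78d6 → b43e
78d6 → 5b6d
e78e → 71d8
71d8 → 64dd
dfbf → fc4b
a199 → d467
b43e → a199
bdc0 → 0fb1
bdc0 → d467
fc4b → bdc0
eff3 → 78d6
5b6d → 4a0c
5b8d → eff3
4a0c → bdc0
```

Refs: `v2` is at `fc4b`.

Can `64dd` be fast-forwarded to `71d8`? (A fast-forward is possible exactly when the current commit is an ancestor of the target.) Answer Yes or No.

Yes

A fast-forward from 64dd to 71d8 is possible iff 64dd is an ancestor of 71d8.
Ancestors of 71d8: {0fb1, 64dd, 71d8, a199, bdc0, d467, dfbf, fc4b}.
64dd is among them, so fast-forward is possible.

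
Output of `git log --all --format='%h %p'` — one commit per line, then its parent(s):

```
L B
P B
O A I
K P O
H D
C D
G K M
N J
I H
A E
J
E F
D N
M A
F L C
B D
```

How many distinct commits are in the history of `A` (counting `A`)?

9

Walking parent pointers from A: reachable set = {A, B, C, D, E, F, J, L, N}.
That is 9 commits.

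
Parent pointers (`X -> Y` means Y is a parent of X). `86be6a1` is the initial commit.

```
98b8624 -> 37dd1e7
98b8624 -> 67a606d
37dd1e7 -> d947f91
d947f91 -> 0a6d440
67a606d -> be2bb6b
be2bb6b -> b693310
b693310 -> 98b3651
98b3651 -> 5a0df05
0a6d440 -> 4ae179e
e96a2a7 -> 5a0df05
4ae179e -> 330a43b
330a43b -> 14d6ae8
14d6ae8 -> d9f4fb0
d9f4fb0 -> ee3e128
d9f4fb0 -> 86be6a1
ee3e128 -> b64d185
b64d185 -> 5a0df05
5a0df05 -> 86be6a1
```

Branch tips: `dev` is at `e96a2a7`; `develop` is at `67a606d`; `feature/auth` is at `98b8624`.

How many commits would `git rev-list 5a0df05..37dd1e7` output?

9

Reachable from 37dd1e7: {0a6d440, 14d6ae8, 330a43b, 37dd1e7, 4ae179e, 5a0df05, 86be6a1, b64d185, d947f91, d9f4fb0, ee3e128}.
Reachable from 5a0df05: {5a0df05, 86be6a1}.
In 37dd1e7's history but not 5a0df05's: {0a6d440, 14d6ae8, 330a43b, 37dd1e7, 4ae179e, b64d185, d947f91, d9f4fb0, ee3e128} — 9 commits.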